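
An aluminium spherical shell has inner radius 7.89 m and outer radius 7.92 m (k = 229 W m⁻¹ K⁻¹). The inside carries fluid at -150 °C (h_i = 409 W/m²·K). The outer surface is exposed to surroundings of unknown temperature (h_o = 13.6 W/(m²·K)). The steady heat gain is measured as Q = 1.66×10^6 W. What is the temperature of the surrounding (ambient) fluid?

T_out = 10.3 °C

Series resistances:
  R_conv,in = 1/(4πr²h) = 1/(4π·7.89²·409) = 3.125×10^-6 K/W
  R_aluminium = (1/7.89 − 1/7.92)/(4πk) = 4.801×10^-4/(4π·229) = 1.668×10^-7 K/W
  R_conv,out = 1/(4πr²h) = 1/(4π·7.92²·13.6) = 9.328×10^-5 K/W
ΣR = 9.657×10^-5 K/W
ΔT = Q·ΣR = 1.66×10^6 × 9.657×10^-5 = 160.3 K
Heat flows inward, so T_out = T_in + ΔT = -150 + 160.3 = 10.3 °C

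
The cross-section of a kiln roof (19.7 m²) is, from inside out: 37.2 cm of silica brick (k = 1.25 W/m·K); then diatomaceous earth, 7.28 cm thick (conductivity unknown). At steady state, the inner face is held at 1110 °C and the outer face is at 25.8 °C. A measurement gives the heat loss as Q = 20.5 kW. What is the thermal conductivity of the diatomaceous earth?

ΣR = ΔT/Q = |1110 − 25.8|/20500 = 0.05289 K/W
Known resistances:
  R_silica brick = L/(kA) = 0.372/(1.25·19.7) = 0.01511 K/W
R_diatomaceous earth = ΣR − ΣR_known = 0.05289 − 0.01511 = 0.03778 K/W
L/(kA) = 0.03778 ⇒ k = 0.0728/(0.03778·19.7) = 0.0978 W/m·K

k = 0.0978 W/m·K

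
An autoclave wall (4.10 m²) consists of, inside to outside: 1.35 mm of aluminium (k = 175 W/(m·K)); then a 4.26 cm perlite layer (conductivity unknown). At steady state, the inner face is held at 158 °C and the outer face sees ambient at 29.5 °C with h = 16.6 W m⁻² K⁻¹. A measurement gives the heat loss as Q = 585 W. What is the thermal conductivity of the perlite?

ΣR = ΔT/Q = |158 − 29.5|/585 = 0.2197 K/W
Known resistances:
  R_aluminium = L/(kA) = 0.00135/(175·4.10) = 1.882×10^-6 K/W
  R_conv,out = 1/(hA) = 1/(16.6·4.10) = 0.01469 K/W
R_perlite = ΣR − ΣR_known = 0.2197 − 0.01469 = 0.2050 K/W
L/(kA) = 0.2050 ⇒ k = 0.0426/(0.2050·4.10) = 0.0507 W/m·K

k = 0.0507 W/m·K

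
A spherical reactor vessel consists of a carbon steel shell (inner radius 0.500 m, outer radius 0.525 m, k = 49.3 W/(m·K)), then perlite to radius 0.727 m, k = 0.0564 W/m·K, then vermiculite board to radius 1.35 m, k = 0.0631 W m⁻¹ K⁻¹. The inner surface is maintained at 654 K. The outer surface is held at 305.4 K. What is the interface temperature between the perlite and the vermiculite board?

Series thermal resistances, inner to outer:
  R_carbon steel = (1/0.500 − 1/0.525)/(4πk) = 0.09524/(4π·49.3) = 1.537×10^-4 K/W
  R_perlite = (1/0.525 − 1/0.727)/(4πk) = 0.5292/(4π·0.0564) = 0.7467 K/W
  R_vermiculite board = (1/0.727 − 1/1.35)/(4πk) = 0.6348/(4π·0.0631) = 0.8005 K/W
ΣR = 1.537×10^-4 + 0.7467 + 0.8005 = 1.547 K/W
Q = ΔT/ΣR = (654 K − 305.4 K)/1.547 = 225.3 W
From the inner boundary to the perlite/vermiculite board interface, ΣR_partial = 0.7469 K/W.
T_interface = T_in − Q·ΣR_partial = 654 K − (225.3)(0.7469) = 486 K

T = 486 K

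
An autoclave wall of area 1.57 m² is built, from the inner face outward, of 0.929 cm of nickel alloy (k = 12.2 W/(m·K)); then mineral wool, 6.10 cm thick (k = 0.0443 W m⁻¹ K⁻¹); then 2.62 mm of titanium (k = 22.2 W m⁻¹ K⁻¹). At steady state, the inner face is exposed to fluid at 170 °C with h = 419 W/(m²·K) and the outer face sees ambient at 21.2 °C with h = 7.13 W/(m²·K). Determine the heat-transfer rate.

Series thermal resistances, inner to outer:
  R_conv,in = 1/(hA) = 1/(419·1.57) = 0.001520 K/W
  R_nickel alloy = L/(kA) = 0.00929/(12.2·1.57) = 4.850×10^-4 K/W
  R_mineral wool = L/(kA) = 0.0610/(0.0443·1.57) = 0.8771 K/W
  R_titanium = L/(kA) = 0.00262/(22.2·1.57) = 7.517×10^-5 K/W
  R_conv,out = 1/(hA) = 1/(7.13·1.57) = 0.08933 K/W
ΣR = 0.001520 + 4.850×10^-4 + 0.8771 + 7.517×10^-5 + 0.08933 = 0.9685 K/W
Q = ΔT/ΣR = (170 °C − 21.2 °C)/0.9685 = 154 W

Q = 154 W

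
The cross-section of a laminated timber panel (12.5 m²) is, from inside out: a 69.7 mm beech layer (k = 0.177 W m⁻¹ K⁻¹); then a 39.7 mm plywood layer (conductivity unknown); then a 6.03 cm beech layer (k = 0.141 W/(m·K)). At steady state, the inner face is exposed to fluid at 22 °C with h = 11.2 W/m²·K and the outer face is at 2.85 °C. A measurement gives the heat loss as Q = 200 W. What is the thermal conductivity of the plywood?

k = 0.139 W/m·K

ΣR = ΔT/Q = |22 − 2.85|/200 = 0.09575 K/W
Known resistances:
  R_conv,in = 1/(hA) = 1/(11.2·12.5) = 0.007143 K/W
  R_beech = L/(kA) = 0.0697/(0.177·12.5) = 0.03150 K/W
  R_beech = L/(kA) = 0.0603/(0.141·12.5) = 0.03421 K/W
R_plywood = ΣR − ΣR_known = 0.09575 − 0.07285 = 0.02290 K/W
L/(kA) = 0.02290 ⇒ k = 0.0397/(0.02290·12.5) = 0.139 W/m·K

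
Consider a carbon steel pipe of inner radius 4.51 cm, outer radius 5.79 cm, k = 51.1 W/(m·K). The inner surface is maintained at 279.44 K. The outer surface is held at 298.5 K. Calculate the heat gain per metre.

Q' = 24500 W/m

Q' = 2πk·ΔT/ln(r₂/r₁) = 2π × 51.1 × 19.06 / ln(0.0579/0.0451) = 24500 W/m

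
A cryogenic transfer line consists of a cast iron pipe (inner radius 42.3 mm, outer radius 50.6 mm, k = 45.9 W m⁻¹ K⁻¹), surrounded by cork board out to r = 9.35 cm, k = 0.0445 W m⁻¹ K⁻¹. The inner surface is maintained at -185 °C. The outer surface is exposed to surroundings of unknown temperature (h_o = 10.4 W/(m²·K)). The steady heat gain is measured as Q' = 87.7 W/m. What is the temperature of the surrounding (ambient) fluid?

Sum the resistances:
  R'_cast iron = ln(0.0506/0.0423)/(2πk) = 0.1792/(2π·45.9) = 6.212×10^-4 m·K/W
  R'_cork board = ln(0.0935/0.0506)/(2πk) = 0.6140/(2π·0.0445) = 2.196 m·K/W
  R'_conv,out = 1/(2πr h) = 1/(2π·0.0935·10.4) = 0.1637 m·K/W
ΣR = 2.360 m·K/W
ΔT = Q'·ΣR = 87.7 × 2.360 = 207.0 K
Heat flows inward, so T_out = T_in + ΔT = -185 + 207.0 = 22.0 °C

T_out = 22.0 °C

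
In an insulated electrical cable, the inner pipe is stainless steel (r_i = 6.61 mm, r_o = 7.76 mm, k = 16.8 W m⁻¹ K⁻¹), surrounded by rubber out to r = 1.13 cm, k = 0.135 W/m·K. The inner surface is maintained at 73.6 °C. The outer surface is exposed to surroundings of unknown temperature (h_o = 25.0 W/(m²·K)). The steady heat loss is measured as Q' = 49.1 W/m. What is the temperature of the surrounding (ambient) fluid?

Sum the resistances:
  R'_stainless steel = ln(0.00776/0.00661)/(2πk) = 0.1604/(2π·16.8) = 0.001520 m·K/W
  R'_rubber = ln(0.0113/0.00776)/(2πk) = 0.3758/(2π·0.135) = 0.4431 m·K/W
  R'_conv,out = 1/(2πr h) = 1/(2π·0.0113·25.0) = 0.5634 m·K/W
ΣR = 1.008 m·K/W
ΔT = Q'·ΣR = 49.1 × 1.008 = 49.49 K
Heat flows outward, so T_out = T_in − ΔT = 73.6 − 49.49 = 24.1 °C

T_out = 24.1 °C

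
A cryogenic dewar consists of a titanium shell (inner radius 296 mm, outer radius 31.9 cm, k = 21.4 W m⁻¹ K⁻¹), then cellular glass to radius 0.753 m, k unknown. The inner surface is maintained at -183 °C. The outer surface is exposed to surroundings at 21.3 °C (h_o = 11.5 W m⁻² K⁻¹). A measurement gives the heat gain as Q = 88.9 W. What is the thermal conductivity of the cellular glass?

k = 0.0629 W/m·K

ΣR = ΔT/Q = |-183 − 21.3|/88.9 = 2.298 K/W
Known resistances:
  R_titanium = (1/0.296 − 1/0.319)/(4πk) = 0.2436/(4π·21.4) = 9.058×10^-4 K/W
  R_conv,out = 1/(4πr²h) = 1/(4π·0.753²·11.5) = 0.01220 K/W
R_cellular glass = ΣR − ΣR_known = 2.298 − 0.01311 = 2.285 K/W
(1/r₁−1/r₂)/(4πk) = 2.285 ⇒ k = 1.807/(4π·2.285) = 0.0629 W/m·K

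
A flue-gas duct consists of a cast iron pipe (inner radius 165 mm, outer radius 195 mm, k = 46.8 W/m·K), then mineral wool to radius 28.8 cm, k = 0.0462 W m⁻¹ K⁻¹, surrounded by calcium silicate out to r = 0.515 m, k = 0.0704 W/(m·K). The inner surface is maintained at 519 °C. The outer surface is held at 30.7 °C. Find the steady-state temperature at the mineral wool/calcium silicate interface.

T = 272 °C

Treat each layer as a resistance in series:
  R'_cast iron = ln(0.195/0.165)/(2πk) = 0.1671/(2π·46.8) = 5.681×10^-4 m·K/W
  R'_mineral wool = ln(0.288/0.195)/(2πk) = 0.3900/(2π·0.0462) = 1.343 m·K/W
  R'_calcium silicate = ln(0.515/0.288)/(2πk) = 0.5812/(2π·0.0704) = 1.314 m·K/W
ΣR = 5.681×10^-4 + 1.343 + 1.314 = 2.658 m·K/W
Q' = ΔT/ΣR = (519 °C − 30.7 °C)/2.658 = 183.7 W/m
From the inner boundary to the mineral wool/calcium silicate interface, ΣR_partial = 1.344 m·K/W.
T_interface = T_in − Q'·ΣR_partial = 519 °C − (183.7)(1.344) = 272 °C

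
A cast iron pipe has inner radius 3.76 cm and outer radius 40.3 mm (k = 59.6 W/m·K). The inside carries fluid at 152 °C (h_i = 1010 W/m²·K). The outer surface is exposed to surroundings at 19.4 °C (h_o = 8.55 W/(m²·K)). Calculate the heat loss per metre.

Series thermal resistances, inner to outer:
  R'_conv,in = 1/(2πr h) = 1/(2π·0.0376·1010) = 0.004191 m·K/W
  R'_cast iron = ln(0.0403/0.0376)/(2πk) = 0.06935/(2π·59.6) = 1.852×10^-4 m·K/W
  R'_conv,out = 1/(2πr h) = 1/(2π·0.0403·8.55) = 0.4619 m·K/W
ΣR = 0.004191 + 1.852×10^-4 + 0.4619 = 0.4663 m·K/W
Q' = ΔT/ΣR = (152 °C − 19.4 °C)/0.4663 = 284 W/m

Q' = 284 W/m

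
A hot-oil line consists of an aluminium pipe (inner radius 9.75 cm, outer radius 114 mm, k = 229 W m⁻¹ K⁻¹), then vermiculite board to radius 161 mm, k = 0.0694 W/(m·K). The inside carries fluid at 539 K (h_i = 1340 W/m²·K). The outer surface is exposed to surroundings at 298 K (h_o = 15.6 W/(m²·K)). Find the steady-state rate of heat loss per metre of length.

Treat each layer as a resistance in series:
  R'_conv,in = 1/(2πr h) = 1/(2π·0.0975·1340) = 0.001218 m·K/W
  R'_aluminium = ln(0.114/0.0975)/(2πk) = 0.1563/(2π·229) = 1.087×10^-4 m·K/W
  R'_vermiculite board = ln(0.161/0.114)/(2πk) = 0.3452/(2π·0.0694) = 0.7917 m·K/W
  R'_conv,out = 1/(2πr h) = 1/(2π·0.161·15.6) = 0.06337 m·K/W
ΣR = 0.001218 + 1.087×10^-4 + 0.7917 + 0.06337 = 0.8564 m·K/W
Q' = ΔT/ΣR = (539 K − 298 K)/0.8564 = 281 W/m

Q' = 281 W/m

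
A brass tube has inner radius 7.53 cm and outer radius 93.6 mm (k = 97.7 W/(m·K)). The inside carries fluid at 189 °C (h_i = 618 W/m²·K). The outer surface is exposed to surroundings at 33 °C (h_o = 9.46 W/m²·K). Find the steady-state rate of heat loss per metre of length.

Q' = 850 W/m

Resistance network (inner→outer):
  R'_conv,in = 1/(2πr h) = 1/(2π·0.0753·618) = 0.003420 m·K/W
  R'_brass = ln(0.0936/0.0753)/(2πk) = 0.2176/(2π·97.7) = 3.544×10^-4 m·K/W
  R'_conv,out = 1/(2πr h) = 1/(2π·0.0936·9.46) = 0.1797 m·K/W
ΣR = 0.003420 + 3.544×10^-4 + 0.1797 = 0.1835 m·K/W
Q' = ΔT/ΣR = (189 °C − 33 °C)/0.1835 = 850 W/m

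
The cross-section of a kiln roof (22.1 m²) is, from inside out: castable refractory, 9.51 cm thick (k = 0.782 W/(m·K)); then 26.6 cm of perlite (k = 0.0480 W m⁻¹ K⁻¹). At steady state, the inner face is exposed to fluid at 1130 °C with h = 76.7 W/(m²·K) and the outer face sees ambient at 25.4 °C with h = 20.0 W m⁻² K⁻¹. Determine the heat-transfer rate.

Q = 4.26 kW

Series thermal resistances, inner to outer:
  R_conv,in = 1/(hA) = 1/(76.7·22.1) = 5.899×10^-4 K/W
  R_castable refractory = L/(kA) = 0.0951/(0.782·22.1) = 0.005503 K/W
  R_perlite = L/(kA) = 0.266/(0.0480·22.1) = 0.2508 K/W
  R_conv,out = 1/(hA) = 1/(20.0·22.1) = 0.002262 K/W
ΣR = 5.899×10^-4 + 0.005503 + 0.2508 + 0.002262 = 0.2592 K/W
Q = ΔT/ΣR = (1130 °C − 25.4 °C)/0.2592 = 4260 W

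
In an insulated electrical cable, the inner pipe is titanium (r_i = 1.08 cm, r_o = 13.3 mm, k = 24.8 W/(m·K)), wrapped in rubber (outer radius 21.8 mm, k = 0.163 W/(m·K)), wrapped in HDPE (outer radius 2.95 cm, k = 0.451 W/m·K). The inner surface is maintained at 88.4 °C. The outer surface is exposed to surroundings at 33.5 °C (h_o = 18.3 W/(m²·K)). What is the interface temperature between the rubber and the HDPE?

T = 58.4 °C

Resistance network (inner→outer):
  R'_titanium = ln(0.0133/0.0108)/(2πk) = 0.2082/(2π·24.8) = 0.001336 m·K/W
  R'_rubber = ln(0.0218/0.0133)/(2πk) = 0.4941/(2π·0.163) = 0.4825 m·K/W
  R'_HDPE = ln(0.0295/0.0218)/(2πk) = 0.3025/(2π·0.451) = 0.1067 m·K/W
  R'_conv,out = 1/(2πr h) = 1/(2π·0.0295·18.3) = 0.2948 m·K/W
ΣR = 0.001336 + 0.4825 + 0.1067 + 0.2948 = 0.8853 m·K/W
Q' = ΔT/ΣR = (88.4 °C − 33.5 °C)/0.8853 = 62.01 W/m
From the inner boundary to the rubber/HDPE interface, ΣR_partial = 0.4838 m·K/W.
T_interface = T_in − Q'·ΣR_partial = 88.4 °C − (62.01)(0.4838) = 58.4 °C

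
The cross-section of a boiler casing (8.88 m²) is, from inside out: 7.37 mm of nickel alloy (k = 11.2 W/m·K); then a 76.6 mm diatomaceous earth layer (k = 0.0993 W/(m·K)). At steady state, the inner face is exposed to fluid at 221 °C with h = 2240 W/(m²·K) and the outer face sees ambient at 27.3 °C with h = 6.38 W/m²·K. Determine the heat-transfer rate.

Q = 1850 W

Treat each layer as a resistance in series:
  R_conv,in = 1/(hA) = 1/(2240·8.88) = 5.027×10^-5 K/W
  R_nickel alloy = L/(kA) = 0.00737/(11.2·8.88) = 7.410×10^-5 K/W
  R_diatomaceous earth = L/(kA) = 0.0766/(0.0993·8.88) = 0.08687 K/W
  R_conv,out = 1/(hA) = 1/(6.38·8.88) = 0.01765 K/W
ΣR = 5.027×10^-5 + 7.410×10^-5 + 0.08687 + 0.01765 = 0.1046 K/W
Q = ΔT/ΣR = (221 °C − 27.3 °C)/0.1046 = 1850 W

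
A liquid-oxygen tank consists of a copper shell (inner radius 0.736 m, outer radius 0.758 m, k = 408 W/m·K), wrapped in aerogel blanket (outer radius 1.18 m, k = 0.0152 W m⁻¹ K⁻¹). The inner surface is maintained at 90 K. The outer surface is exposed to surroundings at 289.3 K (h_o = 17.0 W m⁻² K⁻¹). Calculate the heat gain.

Q = 80.6 W

Series thermal resistances, inner to outer:
  R_copper = (1/0.736 − 1/0.758)/(4πk) = 0.03943/(4π·408) = 7.691×10^-6 K/W
  R_aerogel blanket = (1/0.758 − 1/1.18)/(4πk) = 0.4718/(4π·0.0152) = 2.470 K/W
  R_conv,out = 1/(4πr²h) = 1/(4π·1.18²·17.0) = 0.003362 K/W
ΣR = 7.691×10^-6 + 2.470 + 0.003362 = 2.473 K/W
Q = ΔT/ΣR = (90 K − 289.3 K)/2.473 = -80.6 W
(Negative Q ⇒ heat flows inward; heat gain = 80.6 W.)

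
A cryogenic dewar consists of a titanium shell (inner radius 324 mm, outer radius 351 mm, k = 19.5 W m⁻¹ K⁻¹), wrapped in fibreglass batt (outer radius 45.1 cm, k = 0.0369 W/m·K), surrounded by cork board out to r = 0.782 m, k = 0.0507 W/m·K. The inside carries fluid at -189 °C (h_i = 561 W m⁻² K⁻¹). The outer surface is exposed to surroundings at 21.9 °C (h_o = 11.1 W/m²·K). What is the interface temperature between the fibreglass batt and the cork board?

Series thermal resistances, inner to outer:
  R_conv,in = 1/(4πr²h) = 1/(4π·0.324²·561) = 0.001351 K/W
  R_titanium = (1/0.324 − 1/0.351)/(4πk) = 0.2374/(4π·19.5) = 9.689×10^-4 K/W
  R_fibreglass batt = (1/0.351 − 1/0.451)/(4πk) = 0.6317/(4π·0.0369) = 1.362 K/W
  R_cork board = (1/0.451 − 1/0.782)/(4πk) = 0.9385/(4π·0.0507) = 1.473 K/W
  R_conv,out = 1/(4πr²h) = 1/(4π·0.782²·11.1) = 0.01172 K/W
ΣR = 0.001351 + 9.689×10^-4 + 1.362 + 1.473 + 0.01172 = 2.849 K/W
Q = ΔT/ΣR = (-189 °C − 21.9 °C)/2.849 = -74.03 W
From the inner boundary to the fibreglass batt/cork board interface, ΣR_partial = 1.364 K/W.
T_interface = T_in − Q·ΣR_partial = -189 °C − (-74.03)(1.364) = -88.0 °C

T = -88.0 °C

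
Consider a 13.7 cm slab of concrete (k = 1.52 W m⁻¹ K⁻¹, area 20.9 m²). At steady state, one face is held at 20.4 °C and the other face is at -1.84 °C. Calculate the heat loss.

Q = 5160 W

Q = kA·ΔT/L = 1.52 × 20.9 × |20.4 °C − -1.84 °C| / 0.137 = 5160 W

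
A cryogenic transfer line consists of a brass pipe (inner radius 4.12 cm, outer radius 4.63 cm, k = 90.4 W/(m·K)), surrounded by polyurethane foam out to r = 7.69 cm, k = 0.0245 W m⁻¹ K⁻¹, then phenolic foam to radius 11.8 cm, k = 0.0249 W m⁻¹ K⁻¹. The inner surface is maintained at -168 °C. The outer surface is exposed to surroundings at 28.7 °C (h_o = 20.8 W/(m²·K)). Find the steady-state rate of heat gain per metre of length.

Q' = 32.3 W/m

Resistance network (inner→outer):
  R'_brass = ln(0.0463/0.0412)/(2πk) = 0.1167/(2π·90.4) = 2.055×10^-4 m·K/W
  R'_polyurethane foam = ln(0.0769/0.0463)/(2πk) = 0.5074/(2π·0.0245) = 3.296 m·K/W
  R'_phenolic foam = ln(0.118/0.0769)/(2πk) = 0.4282/(2π·0.0249) = 2.737 m·K/W
  R'_conv,out = 1/(2πr h) = 1/(2π·0.118·20.8) = 0.06484 m·K/W
ΣR = 2.055×10^-4 + 3.296 + 2.737 + 0.06484 = 6.098 m·K/W
Q' = ΔT/ΣR = (-168 °C − 28.7 °C)/6.098 = -32.3 W/m
(Negative Q' ⇒ heat flows inward; heat gain = 32.3 W/m.)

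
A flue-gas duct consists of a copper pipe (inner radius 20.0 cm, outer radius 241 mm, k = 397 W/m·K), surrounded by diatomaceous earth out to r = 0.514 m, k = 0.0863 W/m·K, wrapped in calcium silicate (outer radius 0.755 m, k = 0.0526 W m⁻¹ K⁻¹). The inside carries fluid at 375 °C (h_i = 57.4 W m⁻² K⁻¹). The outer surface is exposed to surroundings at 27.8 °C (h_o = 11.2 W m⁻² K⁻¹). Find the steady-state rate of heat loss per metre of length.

Q' = 134 W/m

Series thermal resistances, inner to outer:
  R'_conv,in = 1/(2πr h) = 1/(2π·0.200·57.4) = 0.01386 m·K/W
  R'_copper = ln(0.241/0.200)/(2πk) = 0.1865/(2π·397) = 7.476×10^-5 m·K/W
  R'_diatomaceous earth = ln(0.514/0.241)/(2πk) = 0.7574/(2π·0.0863) = 1.397 m·K/W
  R'_calcium silicate = ln(0.755/0.514)/(2πk) = 0.3845/(2π·0.0526) = 1.163 m·K/W
  R'_conv,out = 1/(2πr h) = 1/(2π·0.755·11.2) = 0.01882 m·K/W
ΣR = 0.01386 + 7.476×10^-5 + 1.397 + 1.163 + 0.01882 = 2.593 m·K/W
Q' = ΔT/ΣR = (375 °C − 27.8 °C)/2.593 = 134 W/m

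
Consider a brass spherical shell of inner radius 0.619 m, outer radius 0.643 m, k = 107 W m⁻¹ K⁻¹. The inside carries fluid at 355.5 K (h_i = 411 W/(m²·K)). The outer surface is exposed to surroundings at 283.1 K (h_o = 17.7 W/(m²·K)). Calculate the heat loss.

Series thermal resistances, inner to outer:
  R_conv,in = 1/(4πr²h) = 1/(4π·0.619²·411) = 5.053×10^-4 K/W
  R_brass = (1/0.619 − 1/0.643)/(4πk) = 0.06030/(4π·107) = 4.485×10^-5 K/W
  R_conv,out = 1/(4πr²h) = 1/(4π·0.643²·17.7) = 0.01087 K/W
ΣR = 5.053×10^-4 + 4.485×10^-5 + 0.01087 = 0.01142 K/W
Q = ΔT/ΣR = (355.5 K − 283.1 K)/0.01142 = 6340 W

Q = 6.34 kW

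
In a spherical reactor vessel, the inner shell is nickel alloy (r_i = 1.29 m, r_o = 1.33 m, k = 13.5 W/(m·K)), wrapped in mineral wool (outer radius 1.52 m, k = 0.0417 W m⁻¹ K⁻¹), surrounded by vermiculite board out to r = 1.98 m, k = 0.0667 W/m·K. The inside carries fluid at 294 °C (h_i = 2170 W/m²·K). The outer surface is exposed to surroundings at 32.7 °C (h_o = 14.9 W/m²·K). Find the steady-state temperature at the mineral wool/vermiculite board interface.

Treat each layer as a resistance in series:
  R_conv,in = 1/(4πr²h) = 1/(4π·1.29²·2170) = 2.204×10^-5 K/W
  R_nickel alloy = (1/1.29 − 1/1.33)/(4πk) = 0.02331/(4π·13.5) = 1.374×10^-4 K/W
  R_mineral wool = (1/1.33 − 1/1.52)/(4πk) = 0.09398/(4π·0.0417) = 0.1794 K/W
  R_vermiculite board = (1/1.52 − 1/1.98)/(4πk) = 0.1528/(4π·0.0667) = 0.1824 K/W
  R_conv,out = 1/(4πr²h) = 1/(4π·1.98²·14.9) = 0.001362 K/W
ΣR = 2.204×10^-5 + 1.374×10^-4 + 0.1794 + 0.1824 + 0.001362 = 0.3633 K/W
Q = ΔT/ΣR = (294 °C − 32.7 °C)/0.3633 = 719.2 W
From the inner boundary to the mineral wool/vermiculite board interface, ΣR_partial = 0.1796 K/W.
T_interface = T_in − Q·ΣR_partial = 294 °C − (719.2)(0.1796) = 165 °C

T = 165 °C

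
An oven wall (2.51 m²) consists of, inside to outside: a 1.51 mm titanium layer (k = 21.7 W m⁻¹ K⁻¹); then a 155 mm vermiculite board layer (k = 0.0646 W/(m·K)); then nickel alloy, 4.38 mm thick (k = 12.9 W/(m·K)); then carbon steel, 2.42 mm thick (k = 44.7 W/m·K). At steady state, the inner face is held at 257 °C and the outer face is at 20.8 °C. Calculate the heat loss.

Resistance network (inner→outer):
  R_titanium = L/(kA) = 0.00151/(21.7·2.51) = 2.772×10^-5 K/W
  R_vermiculite board = L/(kA) = 0.155/(0.0646·2.51) = 0.9559 K/W
  R_nickel alloy = L/(kA) = 0.00438/(12.9·2.51) = 1.353×10^-4 K/W
  R_carbon steel = L/(kA) = 0.00242/(44.7·2.51) = 2.157×10^-5 K/W
ΣR = 2.772×10^-5 + 0.9559 + 1.353×10^-4 + 2.157×10^-5 = 0.9561 K/W
Q = ΔT/ΣR = (257 °C − 20.8 °C)/0.9561 = 247 W

Q = 247 W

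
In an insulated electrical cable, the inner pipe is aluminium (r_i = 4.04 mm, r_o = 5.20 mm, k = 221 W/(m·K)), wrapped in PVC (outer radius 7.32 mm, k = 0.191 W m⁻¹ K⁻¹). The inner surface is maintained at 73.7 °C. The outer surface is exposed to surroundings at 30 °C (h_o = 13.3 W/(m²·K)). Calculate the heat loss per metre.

Q' = 22.8 W/m

Resistance network (inner→outer):
  R'_aluminium = ln(0.00520/0.00404)/(2πk) = 0.2524/(2π·221) = 1.818×10^-4 m·K/W
  R'_PVC = ln(0.00732/0.00520)/(2πk) = 0.3420/(2π·0.191) = 0.2849 m·K/W
  R'_conv,out = 1/(2πr h) = 1/(2π·0.00732·13.3) = 1.635 m·K/W
ΣR = 1.818×10^-4 + 0.2849 + 1.635 = 1.920 m·K/W
Q' = ΔT/ΣR = (73.7 °C − 30 °C)/1.920 = 22.8 W/m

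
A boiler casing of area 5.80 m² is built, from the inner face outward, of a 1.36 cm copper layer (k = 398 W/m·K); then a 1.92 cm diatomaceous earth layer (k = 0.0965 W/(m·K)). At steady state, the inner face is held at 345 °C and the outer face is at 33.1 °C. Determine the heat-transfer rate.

Treat each layer as a resistance in series:
  R_copper = L/(kA) = 0.0136/(398·5.80) = 5.892×10^-6 K/W
  R_diatomaceous earth = L/(kA) = 0.0192/(0.0965·5.80) = 0.03430 K/W
ΣR = 5.892×10^-6 + 0.03430 = 0.03431 K/W
Q = ΔT/ΣR = (345 °C − 33.1 °C)/0.03431 = 9090 W

Q = 9.09 kW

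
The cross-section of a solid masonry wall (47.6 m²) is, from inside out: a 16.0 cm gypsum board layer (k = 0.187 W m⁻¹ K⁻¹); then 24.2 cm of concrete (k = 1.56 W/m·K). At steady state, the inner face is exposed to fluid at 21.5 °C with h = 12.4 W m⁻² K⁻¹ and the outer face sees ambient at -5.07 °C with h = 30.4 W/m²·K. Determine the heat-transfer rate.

Series thermal resistances, inner to outer:
  R_conv,in = 1/(hA) = 1/(12.4·47.6) = 0.001694 K/W
  R_gypsum board = L/(kA) = 0.160/(0.187·47.6) = 0.01798 K/W
  R_concrete = L/(kA) = 0.242/(1.56·47.6) = 0.003259 K/W
  R_conv,out = 1/(hA) = 1/(30.4·47.6) = 6.911×10^-4 K/W
ΣR = 0.001694 + 0.01798 + 0.003259 + 6.911×10^-4 = 0.02362 K/W
Q = ΔT/ΣR = (21.5 °C − -5.07 °C)/0.02362 = 1120 W

Q = 1120 W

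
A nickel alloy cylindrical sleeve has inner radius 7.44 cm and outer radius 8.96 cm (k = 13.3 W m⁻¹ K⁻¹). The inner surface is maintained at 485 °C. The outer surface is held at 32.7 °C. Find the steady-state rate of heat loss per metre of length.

Q' = 2πk·ΔT/ln(r₂/r₁) = 2π × 13.3 × 452.3 / ln(0.0896/0.0744) = 2.03×10^5 W/m

Q' = 2.03×10^5 W/m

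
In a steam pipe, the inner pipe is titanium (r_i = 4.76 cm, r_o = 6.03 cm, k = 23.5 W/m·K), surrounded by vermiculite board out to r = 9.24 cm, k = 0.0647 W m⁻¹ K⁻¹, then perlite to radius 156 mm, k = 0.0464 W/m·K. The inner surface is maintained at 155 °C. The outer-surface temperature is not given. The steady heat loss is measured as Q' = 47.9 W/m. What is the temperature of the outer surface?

Sum the resistances:
  R'_titanium = ln(0.0603/0.0476)/(2πk) = 0.2365/(2π·23.5) = 0.001602 m·K/W
  R'_vermiculite board = ln(0.0924/0.0603)/(2πk) = 0.4268/(2π·0.0647) = 1.050 m·K/W
  R'_perlite = ln(0.156/0.0924)/(2πk) = 0.5237/(2π·0.0464) = 1.796 m·K/W
ΣR = 2.848 m·K/W
ΔT = Q'·ΣR = 47.9 × 2.848 = 136.4 K
Heat flows outward, so T_out = T_in − ΔT = 155 − 136.4 = 18.6 °C

T_out = 18.6 °C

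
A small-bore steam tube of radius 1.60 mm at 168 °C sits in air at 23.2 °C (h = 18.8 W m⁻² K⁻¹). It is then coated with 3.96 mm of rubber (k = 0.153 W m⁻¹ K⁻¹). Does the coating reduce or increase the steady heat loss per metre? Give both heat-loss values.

Critical radius for a cylinder: r_cr = k/h = 0.00814 m = 0.814 cm.
Outer radius after coating: r₂ = 0.00160 + 0.00396 = 0.00556 m.
Since r₁ < r_cr and r₂ ≤ r_cr, the coating moves toward the maximum at r_cr — heat loss rises.
Bare: R = 1/(2πr₁h) = 5.291 m·K/W; Q = 144.8/5.291 = 27.4 W/m.
Coated: R = R_cond + R_conv = 2.818 m·K/W; Q = 144.8/2.818 = 51.4 W/m.

increases: 27.4 → 51.4 W/m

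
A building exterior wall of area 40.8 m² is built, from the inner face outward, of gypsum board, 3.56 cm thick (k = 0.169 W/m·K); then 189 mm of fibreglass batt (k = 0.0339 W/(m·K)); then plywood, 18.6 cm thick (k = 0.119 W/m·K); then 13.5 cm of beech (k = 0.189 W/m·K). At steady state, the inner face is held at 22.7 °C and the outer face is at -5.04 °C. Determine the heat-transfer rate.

Treat each layer as a resistance in series:
  R_gypsum board = L/(kA) = 0.0356/(0.169·40.8) = 0.005163 K/W
  R_fibreglass batt = L/(kA) = 0.189/(0.0339·40.8) = 0.1366 K/W
  R_plywood = L/(kA) = 0.186/(0.119·40.8) = 0.03831 K/W
  R_beech = L/(kA) = 0.135/(0.189·40.8) = 0.01751 K/W
ΣR = 0.005163 + 0.1366 + 0.03831 + 0.01751 = 0.1976 K/W
Q = ΔT/ΣR = (22.7 °C − -5.04 °C)/0.1976 = 140 W

Q = 140 W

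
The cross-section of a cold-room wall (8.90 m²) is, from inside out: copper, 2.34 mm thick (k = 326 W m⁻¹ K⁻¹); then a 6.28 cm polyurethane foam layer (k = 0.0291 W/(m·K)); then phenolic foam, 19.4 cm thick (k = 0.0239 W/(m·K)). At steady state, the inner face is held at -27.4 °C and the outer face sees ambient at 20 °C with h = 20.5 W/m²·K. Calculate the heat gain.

Resistance network (inner→outer):
  R_copper = L/(kA) = 0.00234/(326·8.90) = 8.065×10^-7 K/W
  R_polyurethane foam = L/(kA) = 0.0628/(0.0291·8.90) = 0.2425 K/W
  R_phenolic foam = L/(kA) = 0.194/(0.0239·8.90) = 0.9120 K/W
  R_conv,out = 1/(hA) = 1/(20.5·8.90) = 0.005481 K/W
ΣR = 8.065×10^-7 + 0.2425 + 0.9120 + 0.005481 = 1.160 K/W
Q = ΔT/ΣR = (-27.4 °C − 20 °C)/1.160 = -40.9 W
(Negative Q ⇒ heat flows inward; heat gain = 40.9 W.)

Q = 40.9 W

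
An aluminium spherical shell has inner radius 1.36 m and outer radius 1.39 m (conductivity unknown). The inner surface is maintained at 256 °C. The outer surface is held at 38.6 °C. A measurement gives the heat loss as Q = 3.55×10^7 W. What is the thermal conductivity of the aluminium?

ΣR = ΔT/Q = |256 − 38.6|/3.55×10^7 = 6.124×10^-6 K/W
(1/r₁−1/r₂)/(4πk) = 6.124×10^-6 ⇒ k = 0.01587/(4π·6.124×10^-6) = 206 W/m·K

k = 206 W/m·K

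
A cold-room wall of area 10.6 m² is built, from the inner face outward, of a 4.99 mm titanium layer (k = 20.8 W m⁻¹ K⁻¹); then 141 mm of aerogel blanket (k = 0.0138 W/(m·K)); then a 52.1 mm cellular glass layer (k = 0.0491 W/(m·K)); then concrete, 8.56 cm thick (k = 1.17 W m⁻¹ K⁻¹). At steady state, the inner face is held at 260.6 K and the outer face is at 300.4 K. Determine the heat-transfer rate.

Series thermal resistances, inner to outer:
  R_titanium = L/(kA) = 0.00499/(20.8·10.6) = 2.263×10^-5 K/W
  R_aerogel blanket = L/(kA) = 0.141/(0.0138·10.6) = 0.9639 K/W
  R_cellular glass = L/(kA) = 0.0521/(0.0491·10.6) = 0.1001 K/W
  R_concrete = L/(kA) = 0.0856/(1.17·10.6) = 0.006902 K/W
ΣR = 2.263×10^-5 + 0.9639 + 0.1001 + 0.006902 = 1.071 K/W
Q = ΔT/ΣR = (260.6 K − 300.4 K)/1.071 = -37.2 W
(Negative Q ⇒ heat flows inward; heat gain = 37.2 W.)

Q = 37.2 W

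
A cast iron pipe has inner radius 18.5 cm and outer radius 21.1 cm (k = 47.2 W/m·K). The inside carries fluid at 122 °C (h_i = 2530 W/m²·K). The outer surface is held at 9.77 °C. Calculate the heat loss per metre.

Q' = 143 kW/m

Treat each layer as a resistance in series:
  R'_conv,in = 1/(2πr h) = 1/(2π·0.185·2530) = 3.400×10^-4 m·K/W
  R'_cast iron = ln(0.211/0.185)/(2πk) = 0.1315/(2π·47.2) = 4.434×10^-4 m·K/W
ΣR = 3.400×10^-4 + 4.434×10^-4 = 7.834×10^-4 m·K/W
Q' = ΔT/ΣR = (122 °C − 9.77 °C)/7.834×10^-4 = 1.43×10^5 W/m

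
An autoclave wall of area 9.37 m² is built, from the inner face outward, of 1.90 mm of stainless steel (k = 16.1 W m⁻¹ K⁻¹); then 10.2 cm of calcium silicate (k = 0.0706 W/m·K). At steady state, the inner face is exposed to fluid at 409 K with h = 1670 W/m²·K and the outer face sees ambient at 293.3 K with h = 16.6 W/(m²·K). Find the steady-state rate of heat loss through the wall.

Q = 720 W

Resistance network (inner→outer):
  R_conv,in = 1/(hA) = 1/(1670·9.37) = 6.391×10^-5 K/W
  R_stainless steel = L/(kA) = 0.00190/(16.1·9.37) = 1.259×10^-5 K/W
  R_calcium silicate = L/(kA) = 0.102/(0.0706·9.37) = 0.1542 K/W
  R_conv,out = 1/(hA) = 1/(16.6·9.37) = 0.006429 K/W
ΣR = 6.391×10^-5 + 1.259×10^-5 + 0.1542 + 0.006429 = 0.1607 K/W
Q = ΔT/ΣR = (409 K − 293.3 K)/0.1607 = 720 W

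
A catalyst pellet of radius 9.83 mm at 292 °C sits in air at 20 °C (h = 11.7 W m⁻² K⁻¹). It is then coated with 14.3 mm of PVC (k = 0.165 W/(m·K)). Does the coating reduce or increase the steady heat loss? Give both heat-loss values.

increases: 3.86 → 6.67 W

Critical radius for a sphere: r_cr = 2k/h = 0.0282 m = 2.82 cm.
Outer radius after coating: r₂ = 0.00983 + 0.0143 = 0.02413 m.
Since r₁ < r_cr and r₂ ≤ r_cr, the coating moves toward the maximum at r_cr — heat loss rises.
Bare: R = 1/(4πr₁²h) = 70.39 K/W; Q = 272/70.39 = 3.86 W.
Coated: R = R_cond + R_conv = 40.76 K/W; Q = 272/40.76 = 6.67 W.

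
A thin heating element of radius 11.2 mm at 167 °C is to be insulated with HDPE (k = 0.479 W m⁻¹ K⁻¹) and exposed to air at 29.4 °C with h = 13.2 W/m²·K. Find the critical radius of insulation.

For a cylinder, r_cr = k_ins/h = 0.479/13.2 = 0.0363 m = 3.63 cm

r_cr = 3.63 cm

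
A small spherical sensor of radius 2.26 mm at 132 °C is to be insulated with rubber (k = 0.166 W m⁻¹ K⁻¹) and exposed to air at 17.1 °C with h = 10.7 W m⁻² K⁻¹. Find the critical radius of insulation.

r_cr = 3.10 cm

For a sphere, r_cr = 2k_ins/h = 2·0.166/10.7 = 0.0310 m = 3.10 cm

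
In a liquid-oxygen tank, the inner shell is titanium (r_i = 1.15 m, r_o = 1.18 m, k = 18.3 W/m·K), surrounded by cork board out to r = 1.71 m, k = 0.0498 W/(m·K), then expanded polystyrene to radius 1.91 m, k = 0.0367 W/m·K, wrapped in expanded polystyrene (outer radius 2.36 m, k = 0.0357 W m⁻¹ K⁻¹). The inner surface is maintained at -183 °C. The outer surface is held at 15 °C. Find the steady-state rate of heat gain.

Q = 255 W

Resistance network (inner→outer):
  R_titanium = (1/1.15 − 1/1.18)/(4πk) = 0.02211/(4π·18.3) = 9.613×10^-5 K/W
  R_cork board = (1/1.18 − 1/1.71)/(4πk) = 0.2627/(4π·0.0498) = 0.4197 K/W
  R_expanded polystyrene = (1/1.71 − 1/1.91)/(4πk) = 0.06124/(4π·0.0367) = 0.1328 K/W
  R_expanded polystyrene = (1/1.91 − 1/2.36)/(4πk) = 0.09983/(4π·0.0357) = 0.2225 K/W
ΣR = 9.613×10^-5 + 0.4197 + 0.1328 + 0.2225 = 0.7751 K/W
Q = ΔT/ΣR = (-183 °C − 15 °C)/0.7751 = -255 W
(Negative Q ⇒ heat flows inward; heat gain = 255 W.)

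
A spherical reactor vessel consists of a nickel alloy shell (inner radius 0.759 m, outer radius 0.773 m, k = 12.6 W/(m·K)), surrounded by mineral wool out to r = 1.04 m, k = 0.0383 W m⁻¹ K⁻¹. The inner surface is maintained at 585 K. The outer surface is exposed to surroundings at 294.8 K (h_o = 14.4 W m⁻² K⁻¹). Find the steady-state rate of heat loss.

Series thermal resistances, inner to outer:
  R_nickel alloy = (1/0.759 − 1/0.773)/(4πk) = 0.02386/(4π·12.6) = 1.507×10^-4 K/W
  R_mineral wool = (1/0.773 − 1/1.04)/(4πk) = 0.3321/(4π·0.0383) = 0.6901 K/W
  R_conv,out = 1/(4πr²h) = 1/(4π·1.04²·14.4) = 0.005109 K/W
ΣR = 1.507×10^-4 + 0.6901 + 0.005109 = 0.6954 K/W
Q = ΔT/ΣR = (585 K − 294.8 K)/0.6954 = 417 W

Q = 417 W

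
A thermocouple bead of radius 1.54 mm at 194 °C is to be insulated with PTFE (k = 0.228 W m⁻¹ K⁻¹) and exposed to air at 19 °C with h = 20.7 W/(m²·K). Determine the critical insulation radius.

For a sphere, r_cr = 2k_ins/h = 2·0.228/20.7 = 0.0220 m = 2.20 cm

r_cr = 2.20 cm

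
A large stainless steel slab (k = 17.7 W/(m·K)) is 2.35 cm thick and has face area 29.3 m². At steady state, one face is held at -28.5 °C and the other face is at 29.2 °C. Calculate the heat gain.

Q = 1270 kW

Q = kA·ΔT/L = 17.7 × 29.3 × |-28.5 °C − 29.2 °C| / 0.0235 = 1.27×10^6 W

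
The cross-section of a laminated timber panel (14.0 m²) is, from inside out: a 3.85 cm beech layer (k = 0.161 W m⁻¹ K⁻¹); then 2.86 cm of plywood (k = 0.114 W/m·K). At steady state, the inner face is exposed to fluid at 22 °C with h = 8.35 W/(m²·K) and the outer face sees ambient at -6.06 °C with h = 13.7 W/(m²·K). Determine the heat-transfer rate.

Resistance network (inner→outer):
  R_conv,in = 1/(hA) = 1/(8.35·14.0) = 0.008554 K/W
  R_beech = L/(kA) = 0.0385/(0.161·14.0) = 0.01708 K/W
  R_plywood = L/(kA) = 0.0286/(0.114·14.0) = 0.01792 K/W
  R_conv,out = 1/(hA) = 1/(13.7·14.0) = 0.005214 K/W
ΣR = 0.008554 + 0.01708 + 0.01792 + 0.005214 = 0.04877 K/W
Q = ΔT/ΣR = (22 °C − -6.06 °C)/0.04877 = 575 W

Q = 575 W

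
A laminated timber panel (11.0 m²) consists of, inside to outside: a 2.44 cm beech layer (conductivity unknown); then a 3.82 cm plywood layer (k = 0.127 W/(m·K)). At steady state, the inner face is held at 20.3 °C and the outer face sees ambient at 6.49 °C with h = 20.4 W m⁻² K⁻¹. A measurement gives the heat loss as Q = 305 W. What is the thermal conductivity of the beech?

ΣR = ΔT/Q = |20.3 − 6.49|/305 = 0.04528 K/W
Known resistances:
  R_plywood = L/(kA) = 0.0382/(0.127·11.0) = 0.02734 K/W
  R_conv,out = 1/(hA) = 1/(20.4·11.0) = 0.004456 K/W
R_beech = ΣR − ΣR_known = 0.04528 − 0.03180 = 0.01348 K/W
L/(kA) = 0.01348 ⇒ k = 0.0244/(0.01348·11.0) = 0.165 W/m·K

k = 0.165 W/m·K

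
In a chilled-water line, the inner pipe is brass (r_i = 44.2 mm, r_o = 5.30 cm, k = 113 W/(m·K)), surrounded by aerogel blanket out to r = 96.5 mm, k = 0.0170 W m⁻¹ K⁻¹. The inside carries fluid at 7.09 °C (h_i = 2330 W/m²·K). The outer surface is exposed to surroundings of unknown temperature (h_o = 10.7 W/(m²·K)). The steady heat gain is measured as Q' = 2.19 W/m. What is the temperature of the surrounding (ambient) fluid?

Series resistances:
  R'_conv,in = 1/(2πr h) = 1/(2π·0.0442·2330) = 0.001545 m·K/W
  R'_brass = ln(0.0530/0.0442)/(2πk) = 0.1816/(2π·113) = 2.557×10^-4 m·K/W
  R'_aerogel blanket = ln(0.0965/0.0530)/(2πk) = 0.5993/(2π·0.0170) = 5.610 m·K/W
  R'_conv,out = 1/(2πr h) = 1/(2π·0.0965·10.7) = 0.1541 m·K/W
ΣR = 5.766 m·K/W
ΔT = Q'·ΣR = 2.19 × 5.766 = 12.63 K
Heat flows inward, so T_out = T_in + ΔT = 7.09 + 12.63 = 19.7 °C

T_out = 19.7 °C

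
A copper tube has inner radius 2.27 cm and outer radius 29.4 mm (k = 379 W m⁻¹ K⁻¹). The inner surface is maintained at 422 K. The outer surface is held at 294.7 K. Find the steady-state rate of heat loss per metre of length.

Q' = 2πk·ΔT/ln(r₂/r₁) = 2π × 379 × 127.3 / ln(0.0294/0.0227) = 1.17×10^6 W/m

Q' = 1170 kW/m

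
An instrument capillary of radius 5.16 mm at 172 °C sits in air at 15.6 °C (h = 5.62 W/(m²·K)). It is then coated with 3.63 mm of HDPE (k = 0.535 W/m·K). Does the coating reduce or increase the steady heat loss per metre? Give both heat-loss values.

increases: 28.5 → 46.3 W/m

Critical radius for a cylinder: r_cr = k/h = 0.0952 m = 9.52 cm.
Outer radius after coating: r₂ = 0.00516 + 0.00363 = 0.00879 m.
Since r₁ < r_cr and r₂ ≤ r_cr, the coating moves toward the maximum at r_cr — heat loss rises.
Bare: R = 1/(2πr₁h) = 5.488 m·K/W; Q = 156.4/5.488 = 28.5 W/m.
Coated: R = R_cond + R_conv = 3.380 m·K/W; Q = 156.4/3.380 = 46.3 W/m.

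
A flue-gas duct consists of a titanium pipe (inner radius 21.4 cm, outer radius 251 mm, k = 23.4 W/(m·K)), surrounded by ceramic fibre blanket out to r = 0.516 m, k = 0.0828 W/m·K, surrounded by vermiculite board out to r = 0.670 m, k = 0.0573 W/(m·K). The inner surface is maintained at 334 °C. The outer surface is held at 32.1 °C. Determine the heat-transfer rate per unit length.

Resistance network (inner→outer):
  R'_titanium = ln(0.251/0.214)/(2πk) = 0.1595/(2π·23.4) = 0.001085 m·K/W
  R'_ceramic fibre blanket = ln(0.516/0.251)/(2πk) = 0.7207/(2π·0.0828) = 1.385 m·K/W
  R'_vermiculite board = ln(0.670/0.516)/(2πk) = 0.2612/(2π·0.0573) = 0.7254 m·K/W
ΣR = 0.001085 + 1.385 + 0.7254 = 2.111 m·K/W
Q' = ΔT/ΣR = (334 °C − 32.1 °C)/2.111 = 143 W/m

Q' = 143 W/m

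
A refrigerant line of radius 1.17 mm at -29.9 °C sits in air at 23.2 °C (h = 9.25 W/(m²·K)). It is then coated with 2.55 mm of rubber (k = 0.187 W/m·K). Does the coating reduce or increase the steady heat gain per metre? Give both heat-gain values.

Critical radius for a cylinder: r_cr = k/h = 0.0202 m = 2.02 cm.
Outer radius after coating: r₂ = 0.00117 + 0.00255 = 0.00372 m.
Since r₁ < r_cr and r₂ ≤ r_cr, the coating moves toward the maximum at r_cr — heat gain rises.
Bare: R = 1/(2πr₁h) = 14.71 m·K/W; Q = 53.1/14.71 = 3.61 W/m.
Coated: R = R_cond + R_conv = 5.610 m·K/W; Q = 53.1/5.610 = 9.47 W/m.

increases: 3.61 → 9.47 W/m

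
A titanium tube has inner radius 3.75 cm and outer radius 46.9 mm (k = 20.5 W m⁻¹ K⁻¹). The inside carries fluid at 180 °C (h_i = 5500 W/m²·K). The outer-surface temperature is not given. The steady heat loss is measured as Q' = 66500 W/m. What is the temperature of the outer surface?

Series resistances:
  R'_conv,in = 1/(2πr h) = 1/(2π·0.0375·5500) = 7.717×10^-4 m·K/W
  R'_titanium = ln(0.0469/0.0375)/(2πk) = 0.2237/(2π·20.5) = 0.001737 m·K/W
ΣR = 0.002508 m·K/W
ΔT = Q'·ΣR = 66500 × 0.002508 = 166.8 K
Heat flows outward, so T_out = T_in − ΔT = 180 − 166.8 = 13.2 °C

T_out = 13.2 °C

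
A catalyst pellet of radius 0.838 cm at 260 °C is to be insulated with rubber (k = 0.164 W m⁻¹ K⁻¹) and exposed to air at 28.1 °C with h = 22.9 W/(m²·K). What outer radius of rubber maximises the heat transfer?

For a sphere, r_cr = 2k_ins/h = 2·0.164/22.9 = 0.0143 m = 1.43 cm

r_cr = 1.43 cm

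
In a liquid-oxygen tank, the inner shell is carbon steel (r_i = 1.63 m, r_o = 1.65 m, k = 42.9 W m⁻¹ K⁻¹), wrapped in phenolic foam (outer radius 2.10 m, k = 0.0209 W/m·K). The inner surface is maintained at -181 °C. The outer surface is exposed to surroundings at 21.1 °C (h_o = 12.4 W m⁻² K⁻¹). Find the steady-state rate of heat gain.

Q = 407 W

Series thermal resistances, inner to outer:
  R_carbon steel = (1/1.63 − 1/1.65)/(4πk) = 0.007436/(4π·42.9) = 1.379×10^-5 K/W
  R_phenolic foam = (1/1.65 − 1/2.10)/(4πk) = 0.1299/(4π·0.0209) = 0.4945 K/W
  R_conv,out = 1/(4πr²h) = 1/(4π·2.10²·12.4) = 0.001455 K/W
ΣR = 1.379×10^-5 + 0.4945 + 0.001455 = 0.4960 K/W
Q = ΔT/ΣR = (-181 °C − 21.1 °C)/0.4960 = -407 W
(Negative Q ⇒ heat flows inward; heat gain = 407 W.)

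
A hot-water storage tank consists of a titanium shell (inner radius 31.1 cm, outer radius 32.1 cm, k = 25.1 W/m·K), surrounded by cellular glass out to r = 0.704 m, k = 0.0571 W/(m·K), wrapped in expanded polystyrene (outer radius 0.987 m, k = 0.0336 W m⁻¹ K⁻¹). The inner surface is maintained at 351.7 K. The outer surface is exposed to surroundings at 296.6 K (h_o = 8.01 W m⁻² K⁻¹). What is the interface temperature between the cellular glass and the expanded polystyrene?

T = 312.7 K

Resistance network (inner→outer):
  R_titanium = (1/0.311 − 1/0.321)/(4πk) = 0.1002/(4π·25.1) = 3.176×10^-4 K/W
  R_cellular glass = (1/0.321 − 1/0.704)/(4πk) = 1.695/(4π·0.0571) = 2.362 K/W
  R_expanded polystyrene = (1/0.704 − 1/0.987)/(4πk) = 0.4073/(4π·0.0336) = 0.9646 K/W
  R_conv,out = 1/(4πr²h) = 1/(4π·0.987²·8.01) = 0.01020 K/W
ΣR = 3.176×10^-4 + 2.362 + 0.9646 + 0.01020 = 3.337 K/W
Q = ΔT/ΣR = (351.7 K − 296.6 K)/3.337 = 16.51 W
From the inner boundary to the cellular glass/expanded polystyrene interface, ΣR_partial = 2.362 K/W.
T_interface = T_in − Q·ΣR_partial = 351.7 K − (16.51)(2.362) = 312.7 K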